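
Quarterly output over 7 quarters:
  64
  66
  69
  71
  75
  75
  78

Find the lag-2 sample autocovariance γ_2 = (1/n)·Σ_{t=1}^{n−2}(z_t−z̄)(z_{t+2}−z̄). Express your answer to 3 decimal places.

4.810

Mean z̄ = (64 + 66 + 69 + 71 + 75 + 75 + 78)/7 = 71.1429
Σ_{t=1}^{5}(z_t−z̄)(z_{t+2}−z̄) = 33.6735
γ_2 = 33.6735 / 7 = 4.810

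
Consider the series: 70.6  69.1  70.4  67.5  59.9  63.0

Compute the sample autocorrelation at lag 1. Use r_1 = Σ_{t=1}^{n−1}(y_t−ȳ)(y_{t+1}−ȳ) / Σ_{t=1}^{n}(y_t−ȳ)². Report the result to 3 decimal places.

Mean ȳ = (70.6 + 69.1 + 70.4 + 67.5 + 59.9 + 63.0)/6 = 66.7500
Deviations from mean: 3.8500, 2.3500, 3.6500, 0.7500, -6.8500, -3.7500
Σ(y_t−ȳ)(y_{t+1}−ȳ) = (9.0475) + (8.5775) + (2.7375) + (-5.1375) + (25.6875) = 40.9125
Denominator Σ(y_t−ȳ)² = 95.2150
r_1 = 40.9125 / 95.2150 = 0.430

0.430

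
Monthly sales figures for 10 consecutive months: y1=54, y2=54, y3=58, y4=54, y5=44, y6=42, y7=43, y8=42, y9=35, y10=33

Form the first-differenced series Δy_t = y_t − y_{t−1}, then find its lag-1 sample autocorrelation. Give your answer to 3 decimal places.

First differences Δy: 0, 4, -4, -10, -2, 1, -1, -7, -2
Mean of differences = -2.3333
Numerator Σ(Δy_t−Δȳ)(Δy_{t+1}−Δȳ) = 12.2222
Denominator Σ(Δy_t−Δȳ)² = 142.0000
r_1(Δy) = 12.2222 / 142.0000 = 0.086

0.086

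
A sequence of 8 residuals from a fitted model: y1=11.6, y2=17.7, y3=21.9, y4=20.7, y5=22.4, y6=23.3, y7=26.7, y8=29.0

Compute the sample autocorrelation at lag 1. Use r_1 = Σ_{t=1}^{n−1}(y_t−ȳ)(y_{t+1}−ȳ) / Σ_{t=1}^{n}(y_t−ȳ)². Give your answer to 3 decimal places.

Mean ȳ = (11.6 + 17.7 + 21.9 + 20.7 + 22.4 + 23.3 + 26.7 + 29.0)/8 = 21.6625
Deviations from mean: -10.0625, -3.9625, 0.2375, -0.9625, 0.7375, 1.6375, 5.0375, 7.3375
Numerator Σ_{t=1}^{7}(y_t−ȳ)(y_{t+1}−ȳ) = 84.4123
Denominator Σ(y_t−ȳ)² = 200.3788
r_1 = 84.4123 / 200.3788 = 0.421

0.421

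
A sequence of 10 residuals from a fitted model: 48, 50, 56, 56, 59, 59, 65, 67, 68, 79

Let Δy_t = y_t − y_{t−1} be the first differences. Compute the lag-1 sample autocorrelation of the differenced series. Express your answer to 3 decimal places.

-0.354

First differences Δy: 2, 6, 0, 3, 0, 6, 2, 1, 11
Mean of differences = 3.4444
Numerator Σ(Δy_t−Δȳ)(Δy_{t+1}−Δȳ) = -36.8642
Denominator Σ(Δy_t−Δȳ)² = 104.2222
r_1(Δy) = -36.8642 / 104.2222 = -0.354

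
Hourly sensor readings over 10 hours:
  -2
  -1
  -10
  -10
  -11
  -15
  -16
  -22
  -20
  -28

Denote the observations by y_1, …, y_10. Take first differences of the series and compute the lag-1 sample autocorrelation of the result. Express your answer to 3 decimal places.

First differences Δy: 1, -9, 0, -1, -4, -1, -6, 2, -8
Mean of differences = -2.8889
Numerator Σ(Δy_t−Δȳ)(Δy_{t+1}−Δȳ) = -86.2346
Denominator Σ(Δy_t−Δȳ)² = 128.8889
r_1(Δy) = -86.2346 / 128.8889 = -0.669

-0.669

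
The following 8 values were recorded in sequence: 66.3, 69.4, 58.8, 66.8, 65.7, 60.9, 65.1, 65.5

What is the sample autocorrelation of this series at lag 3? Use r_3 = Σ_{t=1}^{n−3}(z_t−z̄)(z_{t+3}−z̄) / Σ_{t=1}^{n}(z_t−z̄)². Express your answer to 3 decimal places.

Mean z̄ = (66.3 + 69.4 + 58.8 + 66.8 + 65.7 + 60.9 + 65.1 + 65.5)/8 = 64.8125
Deviations from mean: 1.4875, 4.5875, -6.0125, 1.9875, 0.8875, -3.9125, 0.2875, 0.6875
Σ(z_t−z̄)(z_{t+3}−z̄) = (2.9564) + (4.0714) + (23.5239) + (0.5714) + (0.6102) = 31.7333
Denominator Σ(z_t−z̄)² = 80.0088
r_3 = 31.7333 / 80.0088 = 0.397

0.397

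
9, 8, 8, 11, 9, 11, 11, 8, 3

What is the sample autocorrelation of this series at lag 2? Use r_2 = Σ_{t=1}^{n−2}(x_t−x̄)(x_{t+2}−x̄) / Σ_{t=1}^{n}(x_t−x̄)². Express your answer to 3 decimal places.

-0.211

Mean x̄ = (9 + 8 + 8 + 11 + 9 + 11 + 11 + 8 + 3)/9 = 8.6667
Numerator Σ_{t=1}^{7}(x_t−x̄)(x_{t+2}−x̄) = -10.5556
Denominator Σ(x_t−x̄)² = 50.0000
r_2 = -10.5556 / 50.0000 = -0.211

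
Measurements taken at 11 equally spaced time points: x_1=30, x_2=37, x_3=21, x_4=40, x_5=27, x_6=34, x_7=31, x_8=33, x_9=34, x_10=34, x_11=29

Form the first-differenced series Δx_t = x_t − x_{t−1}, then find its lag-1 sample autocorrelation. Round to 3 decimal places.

-0.844

First differences Δx: 7, -16, 19, -13, 7, -3, 2, 1, 0, -5
Mean of differences = -0.1000
Numerator Σ(Δx_t−Δx̄)(Δx_{t+1}−Δx̄) = -779.3100
Denominator Σ(Δx_t−Δx̄)² = 922.9000
r_1(Δx) = -779.3100 / 922.9000 = -0.844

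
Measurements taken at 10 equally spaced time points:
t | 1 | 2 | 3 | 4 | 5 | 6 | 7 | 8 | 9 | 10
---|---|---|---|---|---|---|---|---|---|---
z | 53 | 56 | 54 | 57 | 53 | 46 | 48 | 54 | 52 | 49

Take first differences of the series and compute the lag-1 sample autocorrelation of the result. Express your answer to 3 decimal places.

-0.043

First differences Δz: 3, -2, 3, -4, -7, 2, 6, -2, -3
Mean of differences = -0.4444
Numerator Σ(Δz_t−Δz̄)(Δz_{t+1}−Δz̄) = -5.9753
Denominator Σ(Δz_t−Δz̄)² = 138.2222
r_1(Δz) = -5.9753 / 138.2222 = -0.043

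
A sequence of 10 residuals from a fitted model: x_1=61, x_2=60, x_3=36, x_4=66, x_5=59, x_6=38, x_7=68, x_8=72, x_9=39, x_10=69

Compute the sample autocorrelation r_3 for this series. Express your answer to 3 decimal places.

0.605

Mean x̄ = (61 + 60 + 36 + 66 + 59 + 38 + 68 + 72 + 39 + 69)/10 = 56.8000
Numerator Σ_{t=1}^{7}(x_t−x̄)(x_{t+3}−x̄) = 1044.4800
Denominator Σ(x_t−x̄)² = 1725.6000
r_3 = 1044.4800 / 1725.6000 = 0.605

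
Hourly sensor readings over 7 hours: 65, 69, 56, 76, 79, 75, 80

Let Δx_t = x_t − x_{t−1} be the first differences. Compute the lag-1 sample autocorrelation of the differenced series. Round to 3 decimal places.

-0.511

First differences Δx: 4, -13, 20, 3, -4, 5
Mean of differences = 2.5000
Numerator Σ(Δx_t−Δx̄)(Δx_{t+1}−Δx̄) = -305.2500
Denominator Σ(Δx_t−Δx̄)² = 597.5000
r_1(Δx) = -305.2500 / 597.5000 = -0.511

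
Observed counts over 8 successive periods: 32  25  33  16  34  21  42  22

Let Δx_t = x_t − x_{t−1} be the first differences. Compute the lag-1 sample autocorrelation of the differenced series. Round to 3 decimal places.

-0.815

First differences Δx: -7, 8, -17, 18, -13, 21, -20
Mean of differences = -1.4286
Numerator Σ(Δx_t−Δx̄)(Δx_{t+1}−Δx̄) = -1402.7551
Denominator Σ(Δx_t−Δx̄)² = 1721.7143
r_1(Δx) = -1402.7551 / 1721.7143 = -0.815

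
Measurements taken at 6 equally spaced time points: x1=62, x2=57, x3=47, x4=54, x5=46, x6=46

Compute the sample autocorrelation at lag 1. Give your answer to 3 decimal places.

Mean x̄ = (62 + 57 + 47 + 54 + 46 + 46)/6 = 52.0000
Σ(x_t−x̄)(x_{t+1}−x̄) = (50.0000) + (-25.0000) + (-10.0000) + (-12.0000) + (36.0000) = 39.0000
Denominator Σ(x_t−x̄)² = 226.0000
r_1 = 39.0000 / 226.0000 = 0.173

0.173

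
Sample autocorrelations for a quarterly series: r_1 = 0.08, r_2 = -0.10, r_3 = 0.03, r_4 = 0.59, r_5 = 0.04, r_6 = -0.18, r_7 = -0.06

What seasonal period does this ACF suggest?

4

The largest autocorrelation is r_4 = 0.59; the remaining lags stay at or below 0.08.
The dominant spike at lag 4 indicates a seasonal period of 4.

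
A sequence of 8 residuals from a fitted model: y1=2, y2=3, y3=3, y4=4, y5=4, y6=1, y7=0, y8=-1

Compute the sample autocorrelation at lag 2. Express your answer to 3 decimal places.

Mean ȳ = (2 + 3 + 3 + 4 + 4 + 1 + 0 − 1)/8 = 2.0000
Deviations from mean: 0.0000, 1.0000, 1.0000, 2.0000, 2.0000, -1.0000, -2.0000, -3.0000
Σ(y_t−ȳ)(y_{t+2}−ȳ) = (0.0000) + (2.0000) + (2.0000) + (-2.0000) + (-4.0000) + (3.0000) = 1.0000
Denominator Σ(y_t−ȳ)² = 24.0000
r_2 = 1.0000 / 24.0000 = 0.042

0.042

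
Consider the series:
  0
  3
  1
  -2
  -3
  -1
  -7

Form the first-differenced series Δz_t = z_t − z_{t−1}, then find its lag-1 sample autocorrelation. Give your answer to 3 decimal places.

-0.311

First differences Δz: 3, -2, -3, -1, 2, -6
Mean of differences = -1.1667
Numerator Σ(Δz_t−Δz̄)(Δz_{t+1}−Δz̄) = -17.0278
Denominator Σ(Δz_t−Δz̄)² = 54.8333
r_1(Δz) = -17.0278 / 54.8333 = -0.311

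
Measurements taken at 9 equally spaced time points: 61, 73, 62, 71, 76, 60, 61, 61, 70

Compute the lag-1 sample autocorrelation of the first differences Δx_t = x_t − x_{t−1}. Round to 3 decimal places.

First differences Δx: 12, -11, 9, 5, -16, 1, 0, 9
Mean of differences = 1.1250
Numerator Σ(Δx_t−Δx̄)(Δx_{t+1}−Δx̄) = -269.7656
Denominator Σ(Δx_t−Δx̄)² = 698.8750
r_1(Δx) = -269.7656 / 698.8750 = -0.386

-0.386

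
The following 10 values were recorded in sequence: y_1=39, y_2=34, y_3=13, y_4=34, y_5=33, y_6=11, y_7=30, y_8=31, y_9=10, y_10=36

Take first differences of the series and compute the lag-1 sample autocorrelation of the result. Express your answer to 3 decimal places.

-0.456

First differences Δy: -5, -21, 21, -1, -22, 19, 1, -21, 26
Mean of differences = -0.3333
Numerator Σ(Δy_t−Δȳ)(Δy_{t+1}−Δȳ) = -1309.1111
Denominator Σ(Δy_t−Δȳ)² = 2870.0000
r_1(Δy) = -1309.1111 / 2870.0000 = -0.456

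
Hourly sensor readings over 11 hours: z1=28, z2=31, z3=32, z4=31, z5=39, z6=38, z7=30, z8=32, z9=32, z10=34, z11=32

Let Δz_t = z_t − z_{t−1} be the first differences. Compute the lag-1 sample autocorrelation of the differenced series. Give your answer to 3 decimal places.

-0.182

First differences Δz: 3, 1, -1, 8, -1, -8, 2, 0, 2, -2
Mean of differences = 0.4000
Numerator Σ(Δz_t−Δz̄)(Δz_{t+1}−Δz̄) = -27.3600
Denominator Σ(Δz_t−Δz̄)² = 150.4000
r_1(Δz) = -27.3600 / 150.4000 = -0.182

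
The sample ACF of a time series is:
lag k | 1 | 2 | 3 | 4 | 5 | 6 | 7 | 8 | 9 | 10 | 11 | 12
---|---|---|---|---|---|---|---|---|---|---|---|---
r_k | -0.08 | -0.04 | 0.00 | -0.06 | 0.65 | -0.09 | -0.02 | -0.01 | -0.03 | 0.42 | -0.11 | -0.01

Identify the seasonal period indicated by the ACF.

5

The largest autocorrelation is r_5 = 0.65, with a weaker echo at lag 10 (0.42); the remaining lags stay at or below 0.00.
The dominant spike at lag 5 indicates a seasonal period of 5.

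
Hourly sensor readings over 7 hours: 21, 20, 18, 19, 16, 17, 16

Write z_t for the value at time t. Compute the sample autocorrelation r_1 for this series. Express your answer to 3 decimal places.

Mean z̄ = (21 + 20 + 18 + 19 + 16 + 17 + 16)/7 = 18.1429
Σ(z_t−z̄)(z_{t+1}−z̄) = (5.3061) + (-0.2653) + (-0.1224) + (-1.8367) + (2.4490) + (2.4490) = 7.9796
Denominator Σ(z_t−z̄)² = 22.8571
r_1 = 7.9796 / 22.8571 = 0.349

0.349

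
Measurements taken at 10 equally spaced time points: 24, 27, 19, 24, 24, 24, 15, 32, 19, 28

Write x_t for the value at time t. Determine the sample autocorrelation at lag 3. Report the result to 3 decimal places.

Mean x̄ = (24 + 27 + 19 + 24 + 24 + 24 + 15 + 32 + 19 + 28)/10 = 23.6000
Numerator Σ_{t=1}^{7}(x_t−x̄)(x_{t+3}−x̄) = -40.0800
Denominator Σ(x_t−x̄)² = 218.4000
r_3 = -40.0800 / 218.4000 = -0.184

-0.184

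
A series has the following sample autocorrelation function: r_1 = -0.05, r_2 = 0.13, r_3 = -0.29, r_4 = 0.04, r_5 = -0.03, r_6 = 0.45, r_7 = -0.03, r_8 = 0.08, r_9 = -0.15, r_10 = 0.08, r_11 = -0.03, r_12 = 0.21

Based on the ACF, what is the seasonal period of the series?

6

The largest autocorrelation is r_6 = 0.45, with a weaker echo at lag 12 (0.21); the remaining lags stay at or below 0.13.
The dominant spike at lag 6 indicates a seasonal period of 6.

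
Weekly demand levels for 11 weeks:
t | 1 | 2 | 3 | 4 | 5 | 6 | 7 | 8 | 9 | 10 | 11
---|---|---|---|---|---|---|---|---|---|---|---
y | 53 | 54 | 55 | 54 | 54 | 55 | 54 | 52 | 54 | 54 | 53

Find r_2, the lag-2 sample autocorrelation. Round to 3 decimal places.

-0.402

Mean ȳ = (53 + 54 + 55 + 54 + 54 + 55 + 54 + 52 + 54 + 54 + 53)/11 = 53.8182
Numerator Σ_{t=1}^{9}(y_t−ȳ)(y_{t+2}−ȳ) = -3.0661
Denominator Σ(y_t−ȳ)² = 7.6364
r_2 = -3.0661 / 7.6364 = -0.402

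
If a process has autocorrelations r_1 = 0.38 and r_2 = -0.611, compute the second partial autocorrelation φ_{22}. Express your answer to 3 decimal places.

-0.883

φ_{22} = (r_2 − r_1²) / (1 − r_1²)
r_1² = (0.38)² = 0.1444
Numerator = -0.611 − 0.1444 = -0.7554; denominator = 1 − 0.1444 = 0.8556
φ_{22} = -0.7554 / 0.8556 = -0.883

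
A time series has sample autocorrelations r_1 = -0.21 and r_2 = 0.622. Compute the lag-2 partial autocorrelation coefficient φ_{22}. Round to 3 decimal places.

0.605

φ_{22} = (r_2 − r_1²) / (1 − r_1²)
r_1² = (-0.21)² = 0.0441
Numerator = 0.622 − 0.0441 = 0.5779; denominator = 1 − 0.0441 = 0.9559
φ_{22} = 0.5779 / 0.9559 = 0.605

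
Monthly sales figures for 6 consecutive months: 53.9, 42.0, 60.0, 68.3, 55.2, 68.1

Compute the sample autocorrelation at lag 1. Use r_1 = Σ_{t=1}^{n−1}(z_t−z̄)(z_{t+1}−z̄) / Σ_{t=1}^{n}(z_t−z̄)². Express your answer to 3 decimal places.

Mean z̄ = (53.9 + 42.0 + 60.0 + 68.3 + 55.2 + 68.1)/6 = 57.9167
Deviations from mean: -4.0167, -15.9167, 2.0833, 10.3833, -2.7167, 10.1833
Σ(z_t−z̄)(z_{t+1}−z̄) = (63.9319) + (-33.1597) + (21.6319) + (-28.2081) + (-27.6647) = -3.4686
Denominator Σ(z_t−z̄)² = 492.7083
r_1 = -3.4686 / 492.7083 = -0.007

-0.007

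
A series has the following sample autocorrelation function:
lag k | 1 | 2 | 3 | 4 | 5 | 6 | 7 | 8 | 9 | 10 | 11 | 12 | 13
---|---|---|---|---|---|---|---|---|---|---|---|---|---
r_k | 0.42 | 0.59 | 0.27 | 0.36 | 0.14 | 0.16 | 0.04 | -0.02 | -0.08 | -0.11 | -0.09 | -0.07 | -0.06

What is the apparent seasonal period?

2

The largest autocorrelation is r_2 = 0.59; the remaining lags stay at or below 0.42.
The dominant spike at lag 2 indicates a seasonal period of 2.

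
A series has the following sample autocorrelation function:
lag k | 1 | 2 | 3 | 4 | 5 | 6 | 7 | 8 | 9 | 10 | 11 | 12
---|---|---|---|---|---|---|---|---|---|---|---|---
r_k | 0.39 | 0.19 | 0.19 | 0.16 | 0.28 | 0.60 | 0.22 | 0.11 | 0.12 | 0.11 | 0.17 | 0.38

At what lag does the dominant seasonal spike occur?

The largest autocorrelation is r_6 = 0.60; the remaining lags stay at or below 0.39. The elevated value at lag 1 (0.39), dropping to 0.19 at lag 2, reflects decaying short-term dependence rather than seasonality.
The dominant spike at lag 6 indicates a seasonal period of 6.

6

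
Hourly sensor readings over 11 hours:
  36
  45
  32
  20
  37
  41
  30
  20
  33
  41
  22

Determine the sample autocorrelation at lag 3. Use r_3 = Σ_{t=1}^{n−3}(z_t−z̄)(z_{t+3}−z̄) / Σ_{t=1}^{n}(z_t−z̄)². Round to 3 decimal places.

Mean z̄ = (36 + 45 + 32 + 20 + 37 + 41 + 30 + 20 + 33 + 41 + 22)/11 = 32.4545
Numerator Σ_{t=1}^{8}(z_t−z̄)(z_{t+3}−z̄) = 96.8347
Denominator Σ(z_t−z̄)² = 762.7273
r_3 = 96.8347 / 762.7273 = 0.127

0.127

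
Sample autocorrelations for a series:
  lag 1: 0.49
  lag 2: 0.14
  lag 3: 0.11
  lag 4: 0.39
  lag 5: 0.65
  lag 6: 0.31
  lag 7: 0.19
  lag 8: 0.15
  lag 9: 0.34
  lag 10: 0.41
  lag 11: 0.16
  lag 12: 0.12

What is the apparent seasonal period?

The largest autocorrelation is r_5 = 0.65; the remaining lags stay at or below 0.49. The elevated value at lag 1 (0.49), dropping to 0.14 at lag 2, reflects decaying short-term dependence rather than seasonality.
The dominant spike at lag 5 indicates a seasonal period of 5.

5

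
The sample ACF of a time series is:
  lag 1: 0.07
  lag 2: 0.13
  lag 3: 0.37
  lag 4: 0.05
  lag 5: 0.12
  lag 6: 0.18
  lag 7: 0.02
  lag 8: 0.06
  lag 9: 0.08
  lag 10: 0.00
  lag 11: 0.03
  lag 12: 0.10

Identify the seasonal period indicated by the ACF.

3

The largest autocorrelation is r_3 = 0.37, with a weaker echo at lag 6 (0.18); the remaining lags stay at or below 0.13.
The dominant spike at lag 3 indicates a seasonal period of 3.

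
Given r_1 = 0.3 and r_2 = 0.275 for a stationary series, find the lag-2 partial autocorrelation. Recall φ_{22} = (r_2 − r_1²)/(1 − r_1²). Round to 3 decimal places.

0.203

φ_{22} = (r_2 − r_1²) / (1 − r_1²)
r_1² = (0.3)² = 0.09
Numerator = 0.275 − 0.0900 = 0.1850; denominator = 1 − 0.0900 = 0.9100
φ_{22} = 0.1850 / 0.9100 = 0.203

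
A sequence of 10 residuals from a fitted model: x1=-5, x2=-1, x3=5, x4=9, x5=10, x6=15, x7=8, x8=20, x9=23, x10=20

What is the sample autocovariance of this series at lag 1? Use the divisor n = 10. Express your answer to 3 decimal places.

45.124

Mean x̄ = (-5 − 1 + 5 + 9 + 10 + 15 + 8 + 20 + 23 + 20)/10 = 10.4000
Σ_{t=1}^{9}(x_t−x̄)(x_{t+1}−x̄) = 451.2400
γ_1 = 451.2400 / 10 = 45.124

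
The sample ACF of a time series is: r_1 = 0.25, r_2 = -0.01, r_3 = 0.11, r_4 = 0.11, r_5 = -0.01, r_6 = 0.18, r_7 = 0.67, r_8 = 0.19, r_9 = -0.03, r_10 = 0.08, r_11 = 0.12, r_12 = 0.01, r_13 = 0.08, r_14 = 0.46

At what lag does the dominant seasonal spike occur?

7

The largest autocorrelation is r_7 = 0.67, with a weaker echo at lag 14 (0.46); the remaining lags stay at or below 0.25.
The dominant spike at lag 7 indicates a seasonal period of 7.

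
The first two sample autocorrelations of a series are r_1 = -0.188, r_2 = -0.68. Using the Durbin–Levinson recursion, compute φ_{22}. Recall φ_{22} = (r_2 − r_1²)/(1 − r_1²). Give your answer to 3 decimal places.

φ_{22} = (r_2 − r_1²) / (1 − r_1²)
r_1² = (-0.188)² = 0.035344
Numerator = -0.68 − 0.0353 = -0.7153; denominator = 1 − 0.0353 = 0.9647
φ_{22} = -0.7153 / 0.9647 = -0.742

-0.742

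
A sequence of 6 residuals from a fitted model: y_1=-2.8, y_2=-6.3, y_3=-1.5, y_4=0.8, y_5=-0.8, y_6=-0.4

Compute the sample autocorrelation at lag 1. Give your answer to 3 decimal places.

Mean ȳ = (-2.8 − 6.3 − 1.5 + 0.8 − 0.8 − 0.4)/6 = -1.8333
Deviations from mean: -0.9667, -4.4667, 0.3333, 2.6333, 1.0333, 1.4333
Σ(y_t−ȳ)(y_{t+1}−ȳ) = (4.3178) + (-1.4889) + (0.8778) + (2.7211) + (1.4811) = 7.9089
Denominator Σ(y_t−ȳ)² = 31.0533
r_1 = 7.9089 / 31.0533 = 0.255

0.255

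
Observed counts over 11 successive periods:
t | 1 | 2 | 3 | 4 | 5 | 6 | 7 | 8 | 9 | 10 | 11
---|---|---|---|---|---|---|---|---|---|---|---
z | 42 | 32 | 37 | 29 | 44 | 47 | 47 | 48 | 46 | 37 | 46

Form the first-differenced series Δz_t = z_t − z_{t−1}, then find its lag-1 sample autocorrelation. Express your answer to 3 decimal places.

First differences Δz: -10, 5, -8, 15, 3, 0, 1, -2, -9, 9
Mean of differences = 0.4000
Numerator Σ(Δz_t−Δz̄)(Δz_{t+1}−Δz̄) = -232.1600
Denominator Σ(Δz_t−Δz̄)² = 588.4000
r_1(Δz) = -232.1600 / 588.4000 = -0.395

-0.395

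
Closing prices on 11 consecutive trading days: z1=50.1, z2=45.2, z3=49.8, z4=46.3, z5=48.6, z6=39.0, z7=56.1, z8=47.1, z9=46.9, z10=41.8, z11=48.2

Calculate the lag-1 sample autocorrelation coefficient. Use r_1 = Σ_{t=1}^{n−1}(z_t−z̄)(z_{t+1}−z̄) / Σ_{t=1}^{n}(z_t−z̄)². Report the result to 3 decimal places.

-0.522

Mean z̄ = (50.1 + 45.2 + 49.8 + 46.3 + 48.6 + 39.0 + 56.1 + 47.1 + 46.9 + 41.8 + 48.2)/11 = 47.1909
Numerator Σ_{t=1}^{10}(z_t−z̄)(z_{t+1}−z̄) = -103.7364
Denominator Σ(z_t−z̄)² = 198.6491
r_1 = -103.7364 / 198.6491 = -0.522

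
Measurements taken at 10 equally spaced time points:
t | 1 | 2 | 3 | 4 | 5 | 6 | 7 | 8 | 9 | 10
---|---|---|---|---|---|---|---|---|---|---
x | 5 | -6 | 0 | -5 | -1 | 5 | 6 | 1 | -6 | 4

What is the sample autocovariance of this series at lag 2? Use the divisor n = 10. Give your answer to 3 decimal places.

-2.998

Mean x̄ = (5 − 6 + 0 − 5 − 1 + 5 + 6 + 1 − 6 + 4)/10 = 0.3000
Σ_{t=1}^{8}(x_t−x̄)(x_{t+2}−x̄) = -29.9800
γ_2 = -29.9800 / 10 = -2.998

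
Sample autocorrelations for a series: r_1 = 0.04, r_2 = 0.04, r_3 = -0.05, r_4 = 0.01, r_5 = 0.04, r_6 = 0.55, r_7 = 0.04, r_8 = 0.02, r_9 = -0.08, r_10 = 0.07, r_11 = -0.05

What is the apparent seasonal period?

6

The largest autocorrelation is r_6 = 0.55; the remaining lags stay at or below 0.07.
The dominant spike at lag 6 indicates a seasonal period of 6.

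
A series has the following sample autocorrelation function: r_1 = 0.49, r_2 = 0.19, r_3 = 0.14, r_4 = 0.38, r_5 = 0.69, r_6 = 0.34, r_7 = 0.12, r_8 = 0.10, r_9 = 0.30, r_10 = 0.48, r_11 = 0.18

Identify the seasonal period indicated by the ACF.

The largest autocorrelation is r_5 = 0.69; the remaining lags stay at or below 0.49. The elevated value at lag 1 (0.49), dropping to 0.19 at lag 2, reflects decaying short-term dependence rather than seasonality.
The dominant spike at lag 5 indicates a seasonal period of 5.

5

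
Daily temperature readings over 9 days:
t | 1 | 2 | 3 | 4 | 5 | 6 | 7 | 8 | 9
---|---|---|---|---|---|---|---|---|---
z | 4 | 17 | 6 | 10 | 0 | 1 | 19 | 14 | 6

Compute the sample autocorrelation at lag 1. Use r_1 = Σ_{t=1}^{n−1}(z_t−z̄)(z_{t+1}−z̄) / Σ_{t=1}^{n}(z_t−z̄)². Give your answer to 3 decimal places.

-0.126

Mean z̄ = (4 + 17 + 6 + 10 + 0 + 1 + 19 + 14 + 6)/9 = 8.5556
Numerator Σ_{t=1}^{8}(z_t−z̄)(z_{t+1}−z̄) = -47.4198
Denominator Σ(z_t−z̄)² = 376.2222
r_1 = -47.4198 / 376.2222 = -0.126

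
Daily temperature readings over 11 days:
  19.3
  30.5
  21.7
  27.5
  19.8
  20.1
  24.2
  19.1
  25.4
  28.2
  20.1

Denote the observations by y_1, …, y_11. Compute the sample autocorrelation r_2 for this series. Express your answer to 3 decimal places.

Mean ȳ = (19.3 + 30.5 + 21.7 + 27.5 + 19.8 + 20.1 + 24.2 + 19.1 + 25.4 + 28.2 + 20.1)/11 = 23.2636
Numerator Σ_{t=1}^{9}(y_t−ȳ)(y_{t+2}−ȳ) = 13.4846
Denominator Σ(y_t−ȳ)² = 167.6255
r_2 = 13.4846 / 167.6255 = 0.080

0.080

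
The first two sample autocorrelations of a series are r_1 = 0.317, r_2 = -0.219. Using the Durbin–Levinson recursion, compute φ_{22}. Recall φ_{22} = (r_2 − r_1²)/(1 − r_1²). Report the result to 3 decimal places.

-0.355

φ_{22} = (r_2 − r_1²) / (1 − r_1²)
r_1² = (0.317)² = 0.100489
Numerator = -0.219 − 0.1005 = -0.3195; denominator = 1 − 0.1005 = 0.8995
φ_{22} = -0.3195 / 0.8995 = -0.355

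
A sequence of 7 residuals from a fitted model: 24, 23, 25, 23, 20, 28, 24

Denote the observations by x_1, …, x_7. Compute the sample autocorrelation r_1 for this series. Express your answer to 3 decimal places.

Mean x̄ = (24 + 23 + 25 + 23 + 20 + 28 + 24)/7 = 23.8571
Σ(x_t−x̄)(x_{t+1}−x̄) = (-0.1224) + (-0.9796) + (-0.9796) + (3.3061) + (-15.9796) + (0.5918) = -14.1633
Denominator Σ(x_t−x̄)² = 34.8571
r_1 = -14.1633 / 34.8571 = -0.406

-0.406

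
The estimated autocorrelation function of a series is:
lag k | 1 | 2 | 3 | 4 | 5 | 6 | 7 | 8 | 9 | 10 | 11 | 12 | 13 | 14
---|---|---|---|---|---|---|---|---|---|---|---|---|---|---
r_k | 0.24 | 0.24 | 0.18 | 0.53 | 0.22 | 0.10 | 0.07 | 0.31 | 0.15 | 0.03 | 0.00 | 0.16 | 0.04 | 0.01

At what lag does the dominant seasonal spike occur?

4

The largest autocorrelation is r_4 = 0.53, with a weaker echo at lag 8 (0.31); the remaining lags stay at or below 0.24.
The dominant spike at lag 4 indicates a seasonal period of 4.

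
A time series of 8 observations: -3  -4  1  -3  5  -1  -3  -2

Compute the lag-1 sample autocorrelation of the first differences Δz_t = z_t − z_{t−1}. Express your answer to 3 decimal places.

First differences Δz: -1, 5, -4, 8, -6, -2, 1
Mean of differences = 0.1429
Numerator Σ(Δz_t−Δz̄)(Δz_{t+1}−Δz̄) = -95.1633
Denominator Σ(Δz_t−Δz̄)² = 146.8571
r_1(Δz) = -95.1633 / 146.8571 = -0.648

-0.648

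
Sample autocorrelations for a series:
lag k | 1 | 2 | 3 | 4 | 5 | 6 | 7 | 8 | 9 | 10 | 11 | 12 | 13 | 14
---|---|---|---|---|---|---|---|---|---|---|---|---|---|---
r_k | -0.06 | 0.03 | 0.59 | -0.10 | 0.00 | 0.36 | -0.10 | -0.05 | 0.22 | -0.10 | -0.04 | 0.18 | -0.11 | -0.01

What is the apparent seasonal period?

3

The largest autocorrelation is r_3 = 0.59, with weaker echoes at lags 6 (0.36), 9 (0.22) and 12 (0.18); the remaining lags stay at or below 0.03.
The dominant spike at lag 3 indicates a seasonal period of 3.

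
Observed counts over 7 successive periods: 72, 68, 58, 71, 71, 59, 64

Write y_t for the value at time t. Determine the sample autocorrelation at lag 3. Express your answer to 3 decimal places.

Mean ȳ = (72 + 68 + 58 + 71 + 71 + 59 + 64)/7 = 66.1429
Deviations from mean: 5.8571, 1.8571, -8.1429, 4.8571, 4.8571, -7.1429, -2.1429
Σ(y_t−ȳ)(y_{t+3}−ȳ) = (28.4490) + (9.0204) + (58.1633) + (-10.4082) = 85.2245
Denominator Σ(y_t−ȳ)² = 206.8571
r_3 = 85.2245 / 206.8571 = 0.412

0.412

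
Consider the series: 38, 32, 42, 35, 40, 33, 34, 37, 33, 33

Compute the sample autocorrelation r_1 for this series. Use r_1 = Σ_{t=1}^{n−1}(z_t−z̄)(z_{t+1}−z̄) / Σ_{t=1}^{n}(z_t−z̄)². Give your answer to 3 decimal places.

Mean z̄ = (38 + 32 + 42 + 35 + 40 + 33 + 34 + 37 + 33 + 33)/10 = 35.7000
Numerator Σ_{t=1}^{9}(z_t−z̄)(z_{t+1}−z̄) = -44.6900
Denominator Σ(z_t−z̄)² = 104.1000
r_1 = -44.6900 / 104.1000 = -0.429

-0.429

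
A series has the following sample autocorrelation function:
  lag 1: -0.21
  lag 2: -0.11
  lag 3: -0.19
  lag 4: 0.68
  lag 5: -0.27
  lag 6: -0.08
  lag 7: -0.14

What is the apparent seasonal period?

4

The largest autocorrelation is r_4 = 0.68; the remaining lags stay at or below -0.08.
The dominant spike at lag 4 indicates a seasonal period of 4.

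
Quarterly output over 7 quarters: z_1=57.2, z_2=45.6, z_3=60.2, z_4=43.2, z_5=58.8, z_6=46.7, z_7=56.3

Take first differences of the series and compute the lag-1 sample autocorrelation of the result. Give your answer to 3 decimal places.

First differences Δz: -11.6, 14.6, -17.0, 15.6, -12.1, 9.6
Mean of differences = -0.1500
Numerator Σ(Δz_t−Δz̄)(Δz_{t+1}−Δz̄) = -987.5375
Denominator Σ(Δz_t−Δz̄)² = 1118.5150
r_1(Δz) = -987.5375 / 1118.5150 = -0.883

-0.883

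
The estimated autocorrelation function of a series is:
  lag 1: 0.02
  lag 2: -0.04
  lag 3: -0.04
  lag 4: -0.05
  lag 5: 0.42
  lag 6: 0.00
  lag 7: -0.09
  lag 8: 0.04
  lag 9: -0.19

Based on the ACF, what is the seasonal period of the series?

The largest autocorrelation is r_5 = 0.42; the remaining lags stay at or below 0.04.
The dominant spike at lag 5 indicates a seasonal period of 5.

5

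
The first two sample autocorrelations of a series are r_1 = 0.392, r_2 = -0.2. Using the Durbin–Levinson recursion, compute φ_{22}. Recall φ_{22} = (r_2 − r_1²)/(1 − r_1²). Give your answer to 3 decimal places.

φ_{22} = (r_2 − r_1²) / (1 − r_1²)
r_1² = (0.392)² = 0.153664
Numerator = -0.2 − 0.1537 = -0.3537; denominator = 1 − 0.1537 = 0.8463
φ_{22} = -0.3537 / 0.8463 = -0.418

-0.418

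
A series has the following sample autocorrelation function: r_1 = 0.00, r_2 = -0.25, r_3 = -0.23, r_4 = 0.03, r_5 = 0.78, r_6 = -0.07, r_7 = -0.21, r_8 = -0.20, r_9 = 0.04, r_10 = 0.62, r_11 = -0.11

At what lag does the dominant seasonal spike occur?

5

The largest autocorrelation is r_5 = 0.78, with a weaker echo at lag 10 (0.62); the remaining lags stay at or below 0.04.
The dominant spike at lag 5 indicates a seasonal period of 5.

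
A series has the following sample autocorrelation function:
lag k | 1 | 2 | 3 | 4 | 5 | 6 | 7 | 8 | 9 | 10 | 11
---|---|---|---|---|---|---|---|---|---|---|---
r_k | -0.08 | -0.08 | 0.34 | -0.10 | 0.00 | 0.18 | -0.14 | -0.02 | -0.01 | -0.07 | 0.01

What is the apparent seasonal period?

3

The largest autocorrelation is r_3 = 0.34, with a weaker echo at lag 6 (0.18); the remaining lags stay at or below 0.01.
The dominant spike at lag 3 indicates a seasonal period of 3.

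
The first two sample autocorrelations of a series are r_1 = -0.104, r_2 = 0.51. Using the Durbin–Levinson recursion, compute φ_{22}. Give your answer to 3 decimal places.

φ_{22} = (r_2 − r_1²) / (1 − r_1²)
r_1² = (-0.104)² = 0.010816
Numerator = 0.51 − 0.0108 = 0.4992; denominator = 1 − 0.0108 = 0.9892
φ_{22} = 0.4992 / 0.9892 = 0.505

0.505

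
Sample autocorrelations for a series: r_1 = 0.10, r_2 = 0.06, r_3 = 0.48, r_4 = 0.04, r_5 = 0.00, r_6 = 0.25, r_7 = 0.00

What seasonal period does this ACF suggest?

The largest autocorrelation is r_3 = 0.48, with a weaker echo at lag 6 (0.25); the remaining lags stay at or below 0.10.
The dominant spike at lag 3 indicates a seasonal period of 3.

3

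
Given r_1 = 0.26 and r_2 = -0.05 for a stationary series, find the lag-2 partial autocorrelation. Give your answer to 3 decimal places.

-0.126

φ_{22} = (r_2 − r_1²) / (1 − r_1²)
r_1² = (0.26)² = 0.0676
Numerator = -0.05 − 0.0676 = -0.1176; denominator = 1 − 0.0676 = 0.9324
φ_{22} = -0.1176 / 0.9324 = -0.126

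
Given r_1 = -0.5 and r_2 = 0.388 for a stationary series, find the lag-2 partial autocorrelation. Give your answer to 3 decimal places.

0.184

φ_{22} = (r_2 − r_1²) / (1 − r_1²)
r_1² = (-0.5)² = 0.25
Numerator = 0.388 − 0.2500 = 0.1380; denominator = 1 − 0.2500 = 0.7500
φ_{22} = 0.1380 / 0.7500 = 0.184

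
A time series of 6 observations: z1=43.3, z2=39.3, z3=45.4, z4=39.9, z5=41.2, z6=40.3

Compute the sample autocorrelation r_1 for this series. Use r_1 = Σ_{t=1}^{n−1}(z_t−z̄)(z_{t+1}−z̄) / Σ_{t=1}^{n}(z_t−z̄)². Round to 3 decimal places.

-0.656

Mean z̄ = (43.3 + 39.3 + 45.4 + 39.9 + 41.2 + 40.3)/6 = 41.5667
Numerator Σ_{t=1}^{5}(z_t−z̄)(z_{t+1}−z̄) = -17.9311
Denominator Σ(z_t−z̄)² = 27.3533
r_1 = -17.9311 / 27.3533 = -0.656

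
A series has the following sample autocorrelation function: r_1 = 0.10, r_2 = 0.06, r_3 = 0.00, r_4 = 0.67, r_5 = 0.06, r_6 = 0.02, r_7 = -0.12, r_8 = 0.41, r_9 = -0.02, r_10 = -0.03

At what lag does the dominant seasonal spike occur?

The largest autocorrelation is r_4 = 0.67, with a weaker echo at lag 8 (0.41); the remaining lags stay at or below 0.10.
The dominant spike at lag 4 indicates a seasonal period of 4.

4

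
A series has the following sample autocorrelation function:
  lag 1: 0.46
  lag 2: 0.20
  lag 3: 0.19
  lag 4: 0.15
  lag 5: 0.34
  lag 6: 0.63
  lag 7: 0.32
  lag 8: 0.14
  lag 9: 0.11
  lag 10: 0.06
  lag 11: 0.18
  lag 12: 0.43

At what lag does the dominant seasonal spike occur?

6

The largest autocorrelation is r_6 = 0.63; the remaining lags stay at or below 0.46. The elevated value at lag 1 (0.46), dropping to 0.20 at lag 2, reflects decaying short-term dependence rather than seasonality.
The dominant spike at lag 6 indicates a seasonal period of 6.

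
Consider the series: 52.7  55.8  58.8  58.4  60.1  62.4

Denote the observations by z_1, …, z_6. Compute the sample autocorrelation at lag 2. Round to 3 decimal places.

-0.030

Mean z̄ = (52.7 + 55.8 + 58.8 + 58.4 + 60.1 + 62.4)/6 = 58.0333
Deviations from mean: -5.3333, -2.2333, 0.7667, 0.3667, 2.0667, 4.3667
Σ(z_t−z̄)(z_{t+2}−z̄) = (-4.0889) + (-0.8189) + (1.5844) + (1.6011) = -1.7222
Denominator Σ(z_t−z̄)² = 57.4933
r_2 = -1.7222 / 57.4933 = -0.030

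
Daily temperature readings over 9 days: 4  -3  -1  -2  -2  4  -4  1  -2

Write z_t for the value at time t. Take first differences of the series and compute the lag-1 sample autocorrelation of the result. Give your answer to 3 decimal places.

First differences Δz: -7, 2, -1, 0, 6, -8, 5, -3
Mean of differences = -0.7500
Numerator Σ(Δz_t−Δz̄)(Δz_{t+1}−Δz̄) = -116.5625
Denominator Σ(Δz_t−Δz̄)² = 183.5000
r_1(Δz) = -116.5625 / 183.5000 = -0.635

-0.635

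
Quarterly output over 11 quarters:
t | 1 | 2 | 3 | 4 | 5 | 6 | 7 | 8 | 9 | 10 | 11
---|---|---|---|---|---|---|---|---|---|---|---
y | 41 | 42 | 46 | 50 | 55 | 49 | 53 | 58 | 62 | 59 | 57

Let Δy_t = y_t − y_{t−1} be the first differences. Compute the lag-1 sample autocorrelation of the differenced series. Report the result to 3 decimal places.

-0.071

First differences Δy: 1, 4, 4, 5, -6, 4, 5, 4, -3, -2
Mean of differences = 1.6000
Numerator Σ(Δy_t−Δȳ)(Δy_{t+1}−Δȳ) = -9.7600
Denominator Σ(Δy_t−Δȳ)² = 138.4000
r_1(Δy) = -9.7600 / 138.4000 = -0.071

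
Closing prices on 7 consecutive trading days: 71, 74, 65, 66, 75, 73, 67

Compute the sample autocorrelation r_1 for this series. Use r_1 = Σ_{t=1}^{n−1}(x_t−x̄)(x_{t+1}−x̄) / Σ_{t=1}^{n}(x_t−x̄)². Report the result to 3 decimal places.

Mean x̄ = (71 + 74 + 65 + 66 + 75 + 73 + 67)/7 = 70.1429
Numerator Σ_{t=1}^{6}(x_t−x̄)(x_{t+1}−x̄) = -10.4490
Denominator Σ(x_t−x̄)² = 100.8571
r_1 = -10.4490 / 100.8571 = -0.104

-0.104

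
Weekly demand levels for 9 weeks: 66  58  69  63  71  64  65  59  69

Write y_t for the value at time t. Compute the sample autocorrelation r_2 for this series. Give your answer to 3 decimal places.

0.319

Mean ȳ = (66 + 58 + 69 + 63 + 71 + 64 + 65 + 59 + 69)/9 = 64.8889
Numerator Σ_{t=1}^{7}(y_t−ȳ)(y_{t+2}−ȳ) = 50.7531
Denominator Σ(y_t−ȳ)² = 158.8889
r_2 = 50.7531 / 158.8889 = 0.319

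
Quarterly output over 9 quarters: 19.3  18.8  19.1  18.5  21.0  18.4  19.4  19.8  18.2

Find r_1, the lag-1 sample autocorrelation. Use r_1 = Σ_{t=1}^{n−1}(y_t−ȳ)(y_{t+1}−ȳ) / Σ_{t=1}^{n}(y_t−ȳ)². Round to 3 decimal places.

Mean ȳ = (19.3 + 18.8 + 19.1 + 18.5 + 21.0 + 18.4 + 19.4 + 19.8 + 18.2)/9 = 19.1667
Numerator Σ_{t=1}^{8}(y_t−ȳ)(y_{t+1}−ȳ) = -3.2511
Denominator Σ(y_t−ȳ)² = 5.9400
r_1 = -3.2511 / 5.9400 = -0.547

-0.547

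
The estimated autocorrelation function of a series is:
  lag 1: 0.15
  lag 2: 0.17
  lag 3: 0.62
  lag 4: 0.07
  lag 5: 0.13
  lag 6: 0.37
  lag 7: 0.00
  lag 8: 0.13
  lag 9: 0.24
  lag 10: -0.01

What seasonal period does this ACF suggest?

The largest autocorrelation is r_3 = 0.62, with weaker echoes at lags 6 (0.37) and 9 (0.24); the remaining lags stay at or below 0.17.
The dominant spike at lag 3 indicates a seasonal period of 3.

3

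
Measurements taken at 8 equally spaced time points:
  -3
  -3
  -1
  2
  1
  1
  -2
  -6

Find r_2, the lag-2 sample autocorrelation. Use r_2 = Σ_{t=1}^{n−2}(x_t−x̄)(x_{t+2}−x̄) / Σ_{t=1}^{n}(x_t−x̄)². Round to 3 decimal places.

Mean x̄ = (-3 − 3 − 1 + 2 + 1 + 1 − 2 − 6)/8 = -1.3750
Deviations from mean: -1.6250, -1.6250, 0.3750, 3.3750, 2.3750, 2.3750, -0.6250, -4.6250
Numerator Σ_{t=1}^{6}(x_t−x̄)(x_{t+2}−x̄) = -9.6563
Denominator Σ(x_t−x̄)² = 49.8750
r_2 = -9.6563 / 49.8750 = -0.194

-0.194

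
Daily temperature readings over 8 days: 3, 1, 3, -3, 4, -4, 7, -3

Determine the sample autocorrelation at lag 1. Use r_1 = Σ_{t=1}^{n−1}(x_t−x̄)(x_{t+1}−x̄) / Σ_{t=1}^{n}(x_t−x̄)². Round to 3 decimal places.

-0.809

Mean x̄ = (3 + 1 + 3 − 3 + 4 − 4 + 7 − 3)/8 = 1.0000
Deviations from mean: 2.0000, 0.0000, 2.0000, -4.0000, 3.0000, -5.0000, 6.0000, -4.0000
Numerator Σ_{t=1}^{7}(x_t−x̄)(x_{t+1}−x̄) = -89.0000
Denominator Σ(x_t−x̄)² = 110.0000
r_1 = -89.0000 / 110.0000 = -0.809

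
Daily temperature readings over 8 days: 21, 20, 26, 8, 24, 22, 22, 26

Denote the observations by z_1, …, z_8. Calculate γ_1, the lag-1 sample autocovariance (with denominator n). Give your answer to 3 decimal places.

Mean z̄ = (21 + 20 + 26 + 8 + 24 + 22 + 22 + 26)/8 = 21.1250
Σ_{t=1}^{7}(z_t−z̄)(z_{t+1}−z̄) = -99.5156
γ_1 = -99.5156 / 8 = -12.439

-12.439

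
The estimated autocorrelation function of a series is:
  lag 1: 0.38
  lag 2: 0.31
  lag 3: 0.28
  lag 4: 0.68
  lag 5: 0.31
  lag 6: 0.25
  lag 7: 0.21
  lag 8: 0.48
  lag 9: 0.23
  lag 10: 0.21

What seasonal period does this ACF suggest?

4

The largest autocorrelation is r_4 = 0.68, with a weaker echo at lag 8 (0.48); the remaining lags stay at or below 0.38. The elevated value at lag 1 (0.38), dropping to 0.31 at lag 2, reflects decaying short-term dependence rather than seasonality.
The dominant spike at lag 4 indicates a seasonal period of 4.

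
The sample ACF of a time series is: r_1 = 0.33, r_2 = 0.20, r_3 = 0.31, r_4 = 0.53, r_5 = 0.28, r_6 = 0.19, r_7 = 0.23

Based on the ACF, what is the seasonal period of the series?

4

The largest autocorrelation is r_4 = 0.53; the remaining lags stay at or below 0.33. The elevated value at lag 1 (0.33), dropping to 0.20 at lag 2, reflects decaying short-term dependence rather than seasonality.
The dominant spike at lag 4 indicates a seasonal period of 4.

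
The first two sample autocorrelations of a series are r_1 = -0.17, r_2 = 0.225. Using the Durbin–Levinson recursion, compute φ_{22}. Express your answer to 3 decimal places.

0.202

φ_{22} = (r_2 − r_1²) / (1 − r_1²)
r_1² = (-0.17)² = 0.0289
Numerator = 0.225 − 0.0289 = 0.1961; denominator = 1 − 0.0289 = 0.9711
φ_{22} = 0.1961 / 0.9711 = 0.202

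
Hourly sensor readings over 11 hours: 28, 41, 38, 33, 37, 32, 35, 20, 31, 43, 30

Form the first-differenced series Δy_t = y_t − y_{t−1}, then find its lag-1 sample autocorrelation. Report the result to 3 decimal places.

First differences Δy: 13, -3, -5, 4, -5, 3, -15, 11, 12, -13
Mean of differences = 0.2000
Numerator Σ(Δy_t−Δȳ)(Δy_{t+1}−Δȳ) = -313.4400
Denominator Σ(Δy_t−Δȳ)² = 911.6000
r_1(Δy) = -313.4400 / 911.6000 = -0.344

-0.344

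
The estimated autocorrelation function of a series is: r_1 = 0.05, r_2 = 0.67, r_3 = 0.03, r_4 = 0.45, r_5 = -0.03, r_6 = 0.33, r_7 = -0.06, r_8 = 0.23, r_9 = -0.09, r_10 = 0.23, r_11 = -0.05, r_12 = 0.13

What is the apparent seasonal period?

The largest autocorrelation is r_2 = 0.67, with weaker echoes at lags 4 (0.45), 6 (0.33), 8 (0.23) and 10 (0.23); the remaining lags stay at or below 0.13.
The dominant spike at lag 2 indicates a seasonal period of 2.

2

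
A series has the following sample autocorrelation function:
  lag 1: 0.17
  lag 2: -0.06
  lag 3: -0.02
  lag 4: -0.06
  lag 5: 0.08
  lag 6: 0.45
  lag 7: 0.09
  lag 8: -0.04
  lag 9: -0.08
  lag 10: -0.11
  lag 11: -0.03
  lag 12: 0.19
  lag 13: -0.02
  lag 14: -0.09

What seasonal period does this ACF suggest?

The largest autocorrelation is r_6 = 0.45, with a weaker echo at lag 12 (0.19); the remaining lags stay at or below 0.17.
The dominant spike at lag 6 indicates a seasonal period of 6.

6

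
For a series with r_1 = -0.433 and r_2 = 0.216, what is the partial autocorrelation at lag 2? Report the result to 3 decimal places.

φ_{22} = (r_2 − r_1²) / (1 − r_1²)
r_1² = (-0.433)² = 0.187489
Numerator = 0.216 − 0.1875 = 0.0285; denominator = 1 − 0.1875 = 0.8125
φ_{22} = 0.0285 / 0.8125 = 0.035

0.035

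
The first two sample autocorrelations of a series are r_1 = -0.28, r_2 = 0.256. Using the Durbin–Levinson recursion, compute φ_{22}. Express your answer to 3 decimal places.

0.193

φ_{22} = (r_2 − r_1²) / (1 − r_1²)
r_1² = (-0.28)² = 0.0784
Numerator = 0.256 − 0.0784 = 0.1776; denominator = 1 − 0.0784 = 0.9216
φ_{22} = 0.1776 / 0.9216 = 0.193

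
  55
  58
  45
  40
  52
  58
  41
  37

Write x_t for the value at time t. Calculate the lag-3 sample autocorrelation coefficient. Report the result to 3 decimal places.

-0.065

Mean x̄ = (55 + 58 + 45 + 40 + 52 + 58 + 41 + 37)/8 = 48.2500
Σ(x_t−x̄)(x_{t+3}−x̄) = (-55.6875) + (36.5625) + (-31.6875) + (59.8125) + (-42.1875) = -33.1875
Denominator Σ(x_t−x̄)² = 507.5000
r_3 = -33.1875 / 507.5000 = -0.065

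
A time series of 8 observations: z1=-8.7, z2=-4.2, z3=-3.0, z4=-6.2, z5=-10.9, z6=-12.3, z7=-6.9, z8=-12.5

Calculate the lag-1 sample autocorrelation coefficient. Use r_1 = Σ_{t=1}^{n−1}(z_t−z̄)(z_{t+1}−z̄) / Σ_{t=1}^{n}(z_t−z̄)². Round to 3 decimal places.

Mean z̄ = (-8.7 − 4.2 − 3.0 − 6.2 − 10.9 − 12.3 − 6.9 − 12.5)/8 = -8.0875
Deviations from mean: -0.6125, 3.8875, 5.0875, 1.8875, -2.8125, -4.2125, 1.1875, -4.4125
Numerator Σ_{t=1}^{7}(z_t−z̄)(z_{t+1}−z̄) = 23.2961
Denominator Σ(z_t−z̄)² = 91.4688
r_1 = 23.2961 / 91.4688 = 0.255

0.255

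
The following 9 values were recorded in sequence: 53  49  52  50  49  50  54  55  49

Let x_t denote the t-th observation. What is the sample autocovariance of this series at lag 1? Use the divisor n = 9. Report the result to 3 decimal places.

-0.277

Mean x̄ = (53 + 49 + 52 + 50 + 49 + 50 + 54 + 55 + 49)/9 = 51.2222
Σ_{t=1}^{8}(x_t−x̄)(x_{t+1}−x̄) = -2.4938
γ_1 = -2.4938 / 9 = -0.277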